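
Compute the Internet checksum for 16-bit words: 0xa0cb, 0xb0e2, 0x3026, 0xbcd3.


Sum all words (with carry folding):
+ 0xa0cb = 0xa0cb
+ 0xb0e2 = 0x51ae
+ 0x3026 = 0x81d4
+ 0xbcd3 = 0x3ea8
One's complement: ~0x3ea8
Checksum = 0xc157


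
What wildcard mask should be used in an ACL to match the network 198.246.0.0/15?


Subnet mask: 255.254.0.0
Wildcard = 255.255.255.255 - subnet mask
255 - 255 = 0
255 - 254 = 1
255 - 0 = 255
255 - 0 = 255
Wildcard: 0.1.255.255


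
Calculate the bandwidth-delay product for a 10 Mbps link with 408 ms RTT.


BDP = bandwidth * RTT
= 10 Mbps * 408 ms
= 10 * 1e6 * 408 / 1000 bits
= 4080000 bits
= 510000 bytes
= 498.0469 KB
BDP = 4080000 bits (510000 bytes)


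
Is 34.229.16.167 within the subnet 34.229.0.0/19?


Subnet network: 34.229.0.0
Test IP AND mask: 34.229.0.0
Yes, 34.229.16.167 is in 34.229.0.0/19


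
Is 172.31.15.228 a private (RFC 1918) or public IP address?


RFC 1918 private ranges:
  10.0.0.0/8 (10.0.0.0 - 10.255.255.255)
  172.16.0.0/12 (172.16.0.0 - 172.31.255.255)
  192.168.0.0/16 (192.168.0.0 - 192.168.255.255)
Private (in 172.16.0.0/12)


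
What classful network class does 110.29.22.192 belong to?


First octet: 110
Binary: 01101110
0xxxxxxx -> Class A (1-126)
Class A, default mask 255.0.0.0 (/8)


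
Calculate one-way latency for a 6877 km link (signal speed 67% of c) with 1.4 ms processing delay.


Speed = 0.67 * 3e5 km/s = 201000 km/s
Propagation delay = 6877 / 201000 = 0.0342 s = 34.2139 ms
Processing delay = 1.4 ms
Total one-way latency = 35.6139 ms


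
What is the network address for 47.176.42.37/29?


IP:   00101111.10110000.00101010.00100101
Mask: 11111111.11111111.11111111.11111000
AND operation:
Net:  00101111.10110000.00101010.00100000
Network: 47.176.42.32/29


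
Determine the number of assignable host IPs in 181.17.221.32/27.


Host bits = 32 - 27 = 5
Total addresses = 2^5 = 32
Usable = total - 2 (network and broadcast)
Usable hosts: 30


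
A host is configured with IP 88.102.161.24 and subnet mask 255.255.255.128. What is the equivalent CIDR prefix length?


Binary: 11111111.11111111.11111111.10000000
Count leading 1s
Prefix: /25


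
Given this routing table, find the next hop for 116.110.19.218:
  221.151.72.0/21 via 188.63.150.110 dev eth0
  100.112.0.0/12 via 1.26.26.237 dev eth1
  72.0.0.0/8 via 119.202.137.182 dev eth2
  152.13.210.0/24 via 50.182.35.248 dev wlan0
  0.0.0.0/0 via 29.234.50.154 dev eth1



Longest prefix match for 116.110.19.218:
  /21 221.151.72.0: no
  /12 100.112.0.0: no
  /8 72.0.0.0: no
  /24 152.13.210.0: no
  /0 0.0.0.0: MATCH
Selected: next-hop 29.234.50.154 via eth1 (matched /0)


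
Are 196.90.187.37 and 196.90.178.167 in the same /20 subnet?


Mask: 255.255.240.0
196.90.187.37 AND mask = 196.90.176.0
196.90.178.167 AND mask = 196.90.176.0
Yes, same subnet (196.90.176.0)


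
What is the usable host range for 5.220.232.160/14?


Network: 5.220.0.0
Broadcast: 5.223.255.255
First usable = network + 1
Last usable = broadcast - 1
Range: 5.220.0.1 to 5.223.255.254


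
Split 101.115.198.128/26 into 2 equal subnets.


New prefix = 26 + 1 = 27
Each subnet has 32 addresses
  101.115.198.128/27
  101.115.198.160/27
Subnets: 101.115.198.128/27, 101.115.198.160/27


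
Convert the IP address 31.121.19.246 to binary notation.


31 = 00011111
121 = 01111001
19 = 00010011
246 = 11110110
Binary: 00011111.01111001.00010011.11110110


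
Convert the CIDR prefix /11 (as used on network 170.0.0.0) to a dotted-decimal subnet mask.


/11 means 11 network bits, 21 host bits
Binary: 11111111111000000000000000000000
Mask: 255.224.0.0


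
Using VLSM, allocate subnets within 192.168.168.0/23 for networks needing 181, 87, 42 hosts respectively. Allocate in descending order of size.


181 hosts -> /24 (254 usable): 192.168.168.0/24
87 hosts -> /25 (126 usable): 192.168.169.0/25
42 hosts -> /26 (62 usable): 192.168.169.128/26
Allocation: 192.168.168.0/24 (181 hosts, 254 usable); 192.168.169.0/25 (87 hosts, 126 usable); 192.168.169.128/26 (42 hosts, 62 usable)


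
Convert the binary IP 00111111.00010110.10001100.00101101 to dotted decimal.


00111111 = 63
00010110 = 22
10001100 = 140
00101101 = 45
IP: 63.22.140.45


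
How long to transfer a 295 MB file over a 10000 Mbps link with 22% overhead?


Effective throughput = 10000 * (1 - 22/100) = 7800 Mbps
File size in Mb = 295 * 8 = 2360 Mb
Time = 2360 / 7800
Time = 0.3026 seconds


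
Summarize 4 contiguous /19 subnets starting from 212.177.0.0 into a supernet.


Original prefix: /19
Number of subnets: 4 = 2^2
New prefix = 19 - 2 = 17
Supernet: 212.177.0.0/17


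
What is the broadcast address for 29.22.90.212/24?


Network: 29.22.90.0/24
Host bits = 8
Set all host bits to 1:
Broadcast: 29.22.90.255


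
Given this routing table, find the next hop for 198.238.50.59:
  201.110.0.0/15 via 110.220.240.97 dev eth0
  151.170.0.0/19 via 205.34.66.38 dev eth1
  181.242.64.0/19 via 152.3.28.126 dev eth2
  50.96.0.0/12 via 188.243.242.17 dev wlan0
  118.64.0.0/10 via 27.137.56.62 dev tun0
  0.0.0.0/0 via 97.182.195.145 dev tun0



Longest prefix match for 198.238.50.59:
  /15 201.110.0.0: no
  /19 151.170.0.0: no
  /19 181.242.64.0: no
  /12 50.96.0.0: no
  /10 118.64.0.0: no
  /0 0.0.0.0: MATCH
Selected: next-hop 97.182.195.145 via tun0 (matched /0)


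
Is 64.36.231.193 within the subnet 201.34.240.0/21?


Subnet network: 201.34.240.0
Test IP AND mask: 64.36.224.0
No, 64.36.231.193 is not in 201.34.240.0/21


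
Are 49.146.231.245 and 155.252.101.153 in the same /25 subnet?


Mask: 255.255.255.128
49.146.231.245 AND mask = 49.146.231.128
155.252.101.153 AND mask = 155.252.101.128
No, different subnets (49.146.231.128 vs 155.252.101.128)


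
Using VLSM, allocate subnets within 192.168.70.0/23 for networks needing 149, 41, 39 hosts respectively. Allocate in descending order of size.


149 hosts -> /24 (254 usable): 192.168.70.0/24
41 hosts -> /26 (62 usable): 192.168.71.0/26
39 hosts -> /26 (62 usable): 192.168.71.64/26
Allocation: 192.168.70.0/24 (149 hosts, 254 usable); 192.168.71.0/26 (41 hosts, 62 usable); 192.168.71.64/26 (39 hosts, 62 usable)


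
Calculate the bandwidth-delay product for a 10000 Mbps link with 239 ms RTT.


BDP = bandwidth * RTT
= 10000 Mbps * 239 ms
= 10000 * 1e6 * 239 / 1000 bits
= 2390000000 bits
= 298750000 bytes
= 291748.0469 KB
BDP = 2390000000 bits (298750000 bytes)


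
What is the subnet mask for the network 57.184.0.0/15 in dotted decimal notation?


/15 means 15 network bits, 17 host bits
Binary: 11111111111111100000000000000000
Mask: 255.254.0.0


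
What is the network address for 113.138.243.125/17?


IP:   01110001.10001010.11110011.01111101
Mask: 11111111.11111111.10000000.00000000
AND operation:
Net:  01110001.10001010.10000000.00000000
Network: 113.138.128.0/17


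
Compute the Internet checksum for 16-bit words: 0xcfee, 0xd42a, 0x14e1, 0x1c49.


Sum all words (with carry folding):
+ 0xcfee = 0xcfee
+ 0xd42a = 0xa419
+ 0x14e1 = 0xb8fa
+ 0x1c49 = 0xd543
One's complement: ~0xd543
Checksum = 0x2abc


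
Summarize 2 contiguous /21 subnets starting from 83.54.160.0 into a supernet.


Original prefix: /21
Number of subnets: 2 = 2^1
New prefix = 21 - 1 = 20
Supernet: 83.54.160.0/20


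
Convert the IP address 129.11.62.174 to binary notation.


129 = 10000001
11 = 00001011
62 = 00111110
174 = 10101110
Binary: 10000001.00001011.00111110.10101110


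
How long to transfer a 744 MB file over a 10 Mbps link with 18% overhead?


Effective throughput = 10 * (1 - 18/100) = 8.2 Mbps
File size in Mb = 744 * 8 = 5952 Mb
Time = 5952 / 8.2
Time = 725.8537 seconds


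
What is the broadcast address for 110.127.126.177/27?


Network: 110.127.126.160/27
Host bits = 5
Set all host bits to 1:
Broadcast: 110.127.126.191


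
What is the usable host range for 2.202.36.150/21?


Network: 2.202.32.0
Broadcast: 2.202.39.255
First usable = network + 1
Last usable = broadcast - 1
Range: 2.202.32.1 to 2.202.39.254


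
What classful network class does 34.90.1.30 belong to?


First octet: 34
Binary: 00100010
0xxxxxxx -> Class A (1-126)
Class A, default mask 255.0.0.0 (/8)


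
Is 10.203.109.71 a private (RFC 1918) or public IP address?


RFC 1918 private ranges:
  10.0.0.0/8 (10.0.0.0 - 10.255.255.255)
  172.16.0.0/12 (172.16.0.0 - 172.31.255.255)
  192.168.0.0/16 (192.168.0.0 - 192.168.255.255)
Private (in 10.0.0.0/8)


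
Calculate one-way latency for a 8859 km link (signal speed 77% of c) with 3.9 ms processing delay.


Speed = 0.77 * 3e5 km/s = 231000 km/s
Propagation delay = 8859 / 231000 = 0.0384 s = 38.3506 ms
Processing delay = 3.9 ms
Total one-way latency = 42.2506 ms


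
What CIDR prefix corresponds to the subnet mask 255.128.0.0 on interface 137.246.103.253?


Binary: 11111111.10000000.00000000.00000000
Count leading 1s
Prefix: /9


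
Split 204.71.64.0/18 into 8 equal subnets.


New prefix = 18 + 3 = 21
Each subnet has 2048 addresses
  204.71.64.0/21
  204.71.72.0/21
  204.71.80.0/21
  204.71.88.0/21
  204.71.96.0/21
  204.71.104.0/21
  204.71.112.0/21
  204.71.120.0/21
Subnets: 204.71.64.0/21, 204.71.72.0/21, 204.71.80.0/21, 204.71.88.0/21, 204.71.96.0/21, 204.71.104.0/21, 204.71.112.0/21, 204.71.120.0/21


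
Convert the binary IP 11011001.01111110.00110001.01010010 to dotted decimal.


11011001 = 217
01111110 = 126
00110001 = 49
01010010 = 82
IP: 217.126.49.82


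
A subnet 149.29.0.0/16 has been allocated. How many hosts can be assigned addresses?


Host bits = 32 - 16 = 16
Total addresses = 2^16 = 65536
Usable = total - 2 (network and broadcast)
Usable hosts: 65534


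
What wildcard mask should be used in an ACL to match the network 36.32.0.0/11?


Subnet mask: 255.224.0.0
Wildcard = 255.255.255.255 - subnet mask
255 - 255 = 0
255 - 224 = 31
255 - 0 = 255
255 - 0 = 255
Wildcard: 0.31.255.255


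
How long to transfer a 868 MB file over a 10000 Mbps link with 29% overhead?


Effective throughput = 10000 * (1 - 29/100) = 7100 Mbps
File size in Mb = 868 * 8 = 6944 Mb
Time = 6944 / 7100
Time = 0.978 seconds


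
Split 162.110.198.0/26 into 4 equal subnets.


New prefix = 26 + 2 = 28
Each subnet has 16 addresses
  162.110.198.0/28
  162.110.198.16/28
  162.110.198.32/28
  162.110.198.48/28
Subnets: 162.110.198.0/28, 162.110.198.16/28, 162.110.198.32/28, 162.110.198.48/28


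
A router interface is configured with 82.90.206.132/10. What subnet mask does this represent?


/10 means 10 network bits, 22 host bits
Binary: 11111111110000000000000000000000
Mask: 255.192.0.0


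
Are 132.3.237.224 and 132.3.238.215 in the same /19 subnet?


Mask: 255.255.224.0
132.3.237.224 AND mask = 132.3.224.0
132.3.238.215 AND mask = 132.3.224.0
Yes, same subnet (132.3.224.0)


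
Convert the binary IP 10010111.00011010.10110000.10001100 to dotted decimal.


10010111 = 151
00011010 = 26
10110000 = 176
10001100 = 140
IP: 151.26.176.140


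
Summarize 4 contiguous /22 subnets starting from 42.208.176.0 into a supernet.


Original prefix: /22
Number of subnets: 4 = 2^2
New prefix = 22 - 2 = 20
Supernet: 42.208.176.0/20


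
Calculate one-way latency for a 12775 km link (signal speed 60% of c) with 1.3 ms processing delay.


Speed = 0.6 * 3e5 km/s = 180000 km/s
Propagation delay = 12775 / 180000 = 0.071 s = 70.9722 ms
Processing delay = 1.3 ms
Total one-way latency = 72.2722 ms


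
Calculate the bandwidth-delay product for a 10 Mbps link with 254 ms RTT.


BDP = bandwidth * RTT
= 10 Mbps * 254 ms
= 10 * 1e6 * 254 / 1000 bits
= 2540000 bits
= 317500 bytes
= 310.0586 KB
BDP = 2540000 bits (317500 bytes)


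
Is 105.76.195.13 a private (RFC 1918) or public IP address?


RFC 1918 private ranges:
  10.0.0.0/8 (10.0.0.0 - 10.255.255.255)
  172.16.0.0/12 (172.16.0.0 - 172.31.255.255)
  192.168.0.0/16 (192.168.0.0 - 192.168.255.255)
Public (not in any RFC 1918 range)


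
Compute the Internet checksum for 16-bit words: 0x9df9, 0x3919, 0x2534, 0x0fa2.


Sum all words (with carry folding):
+ 0x9df9 = 0x9df9
+ 0x3919 = 0xd712
+ 0x2534 = 0xfc46
+ 0x0fa2 = 0x0be9
One's complement: ~0x0be9
Checksum = 0xf416


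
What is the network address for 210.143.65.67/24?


IP:   11010010.10001111.01000001.01000011
Mask: 11111111.11111111.11111111.00000000
AND operation:
Net:  11010010.10001111.01000001.00000000
Network: 210.143.65.0/24


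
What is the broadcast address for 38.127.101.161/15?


Network: 38.126.0.0/15
Host bits = 17
Set all host bits to 1:
Broadcast: 38.127.255.255


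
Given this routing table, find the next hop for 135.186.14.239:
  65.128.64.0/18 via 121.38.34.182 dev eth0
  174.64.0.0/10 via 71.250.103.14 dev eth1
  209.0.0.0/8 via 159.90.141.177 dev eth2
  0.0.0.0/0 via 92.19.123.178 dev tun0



Longest prefix match for 135.186.14.239:
  /18 65.128.64.0: no
  /10 174.64.0.0: no
  /8 209.0.0.0: no
  /0 0.0.0.0: MATCH
Selected: next-hop 92.19.123.178 via tun0 (matched /0)


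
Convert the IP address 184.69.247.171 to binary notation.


184 = 10111000
69 = 01000101
247 = 11110111
171 = 10101011
Binary: 10111000.01000101.11110111.10101011


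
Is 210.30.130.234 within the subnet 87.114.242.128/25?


Subnet network: 87.114.242.128
Test IP AND mask: 210.30.130.128
No, 210.30.130.234 is not in 87.114.242.128/25


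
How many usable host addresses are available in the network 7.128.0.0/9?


Host bits = 32 - 9 = 23
Total addresses = 2^23 = 8388608
Usable = total - 2 (network and broadcast)
Usable hosts: 8388606


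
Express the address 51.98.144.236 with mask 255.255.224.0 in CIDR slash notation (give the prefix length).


Binary: 11111111.11111111.11100000.00000000
Count leading 1s
Prefix: /19


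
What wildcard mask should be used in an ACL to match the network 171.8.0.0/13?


Subnet mask: 255.248.0.0
Wildcard = 255.255.255.255 - subnet mask
255 - 255 = 0
255 - 248 = 7
255 - 0 = 255
255 - 0 = 255
Wildcard: 0.7.255.255


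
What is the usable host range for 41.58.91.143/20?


Network: 41.58.80.0
Broadcast: 41.58.95.255
First usable = network + 1
Last usable = broadcast - 1
Range: 41.58.80.1 to 41.58.95.254


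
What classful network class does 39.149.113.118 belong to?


First octet: 39
Binary: 00100111
0xxxxxxx -> Class A (1-126)
Class A, default mask 255.0.0.0 (/8)


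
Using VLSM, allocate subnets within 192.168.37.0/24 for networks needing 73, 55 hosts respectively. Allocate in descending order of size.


73 hosts -> /25 (126 usable): 192.168.37.0/25
55 hosts -> /26 (62 usable): 192.168.37.128/26
Allocation: 192.168.37.0/25 (73 hosts, 126 usable); 192.168.37.128/26 (55 hosts, 62 usable)


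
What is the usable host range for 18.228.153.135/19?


Network: 18.228.128.0
Broadcast: 18.228.159.255
First usable = network + 1
Last usable = broadcast - 1
Range: 18.228.128.1 to 18.228.159.254


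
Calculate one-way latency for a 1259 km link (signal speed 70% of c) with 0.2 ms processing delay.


Speed = 0.7 * 3e5 km/s = 210000 km/s
Propagation delay = 1259 / 210000 = 0.006 s = 5.9952 ms
Processing delay = 0.2 ms
Total one-way latency = 6.1952 ms


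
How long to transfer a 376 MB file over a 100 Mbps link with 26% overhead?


Effective throughput = 100 * (1 - 26/100) = 74 Mbps
File size in Mb = 376 * 8 = 3008 Mb
Time = 3008 / 74
Time = 40.6486 seconds


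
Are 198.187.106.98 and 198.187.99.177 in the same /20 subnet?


Mask: 255.255.240.0
198.187.106.98 AND mask = 198.187.96.0
198.187.99.177 AND mask = 198.187.96.0
Yes, same subnet (198.187.96.0)


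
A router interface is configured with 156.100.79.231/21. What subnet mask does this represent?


/21 means 21 network bits, 11 host bits
Binary: 11111111111111111111100000000000
Mask: 255.255.248.0


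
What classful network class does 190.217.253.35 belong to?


First octet: 190
Binary: 10111110
10xxxxxx -> Class B (128-191)
Class B, default mask 255.255.0.0 (/16)


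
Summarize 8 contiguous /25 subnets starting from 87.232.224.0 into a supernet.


Original prefix: /25
Number of subnets: 8 = 2^3
New prefix = 25 - 3 = 22
Supernet: 87.232.224.0/22


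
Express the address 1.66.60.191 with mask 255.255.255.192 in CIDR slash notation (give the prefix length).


Binary: 11111111.11111111.11111111.11000000
Count leading 1s
Prefix: /26


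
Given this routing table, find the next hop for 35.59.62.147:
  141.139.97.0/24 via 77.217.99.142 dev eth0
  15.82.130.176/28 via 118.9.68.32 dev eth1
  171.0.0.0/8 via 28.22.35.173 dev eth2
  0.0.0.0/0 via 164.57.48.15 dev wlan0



Longest prefix match for 35.59.62.147:
  /24 141.139.97.0: no
  /28 15.82.130.176: no
  /8 171.0.0.0: no
  /0 0.0.0.0: MATCH
Selected: next-hop 164.57.48.15 via wlan0 (matched /0)


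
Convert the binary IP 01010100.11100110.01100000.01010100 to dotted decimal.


01010100 = 84
11100110 = 230
01100000 = 96
01010100 = 84
IP: 84.230.96.84


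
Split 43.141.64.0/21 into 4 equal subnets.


New prefix = 21 + 2 = 23
Each subnet has 512 addresses
  43.141.64.0/23
  43.141.66.0/23
  43.141.68.0/23
  43.141.70.0/23
Subnets: 43.141.64.0/23, 43.141.66.0/23, 43.141.68.0/23, 43.141.70.0/23


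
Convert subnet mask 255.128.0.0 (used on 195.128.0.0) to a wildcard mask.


Subnet mask: 255.128.0.0
Wildcard = 255.255.255.255 - subnet mask
255 - 255 = 0
255 - 128 = 127
255 - 0 = 255
255 - 0 = 255
Wildcard: 0.127.255.255


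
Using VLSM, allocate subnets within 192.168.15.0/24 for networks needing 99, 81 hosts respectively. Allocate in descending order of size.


99 hosts -> /25 (126 usable): 192.168.15.0/25
81 hosts -> /25 (126 usable): 192.168.15.128/25
Allocation: 192.168.15.0/25 (99 hosts, 126 usable); 192.168.15.128/25 (81 hosts, 126 usable)


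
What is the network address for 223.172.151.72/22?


IP:   11011111.10101100.10010111.01001000
Mask: 11111111.11111111.11111100.00000000
AND operation:
Net:  11011111.10101100.10010100.00000000
Network: 223.172.148.0/22


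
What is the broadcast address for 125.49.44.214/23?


Network: 125.49.44.0/23
Host bits = 9
Set all host bits to 1:
Broadcast: 125.49.45.255


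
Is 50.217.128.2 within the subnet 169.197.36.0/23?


Subnet network: 169.197.36.0
Test IP AND mask: 50.217.128.0
No, 50.217.128.2 is not in 169.197.36.0/23


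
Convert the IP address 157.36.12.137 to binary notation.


157 = 10011101
36 = 00100100
12 = 00001100
137 = 10001001
Binary: 10011101.00100100.00001100.10001001


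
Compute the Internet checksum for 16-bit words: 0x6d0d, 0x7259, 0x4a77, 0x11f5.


Sum all words (with carry folding):
+ 0x6d0d = 0x6d0d
+ 0x7259 = 0xdf66
+ 0x4a77 = 0x29de
+ 0x11f5 = 0x3bd3
One's complement: ~0x3bd3
Checksum = 0xc42c


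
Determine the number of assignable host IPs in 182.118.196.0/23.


Host bits = 32 - 23 = 9
Total addresses = 2^9 = 512
Usable = total - 2 (network and broadcast)
Usable hosts: 510


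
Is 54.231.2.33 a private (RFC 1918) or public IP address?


RFC 1918 private ranges:
  10.0.0.0/8 (10.0.0.0 - 10.255.255.255)
  172.16.0.0/12 (172.16.0.0 - 172.31.255.255)
  192.168.0.0/16 (192.168.0.0 - 192.168.255.255)
Public (not in any RFC 1918 range)


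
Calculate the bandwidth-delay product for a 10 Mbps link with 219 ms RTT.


BDP = bandwidth * RTT
= 10 Mbps * 219 ms
= 10 * 1e6 * 219 / 1000 bits
= 2190000 bits
= 273750 bytes
= 267.334 KB
BDP = 2190000 bits (273750 bytes)


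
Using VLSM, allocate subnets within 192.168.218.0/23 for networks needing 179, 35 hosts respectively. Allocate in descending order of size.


179 hosts -> /24 (254 usable): 192.168.218.0/24
35 hosts -> /26 (62 usable): 192.168.219.0/26
Allocation: 192.168.218.0/24 (179 hosts, 254 usable); 192.168.219.0/26 (35 hosts, 62 usable)


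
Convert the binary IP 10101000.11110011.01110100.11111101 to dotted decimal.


10101000 = 168
11110011 = 243
01110100 = 116
11111101 = 253
IP: 168.243.116.253


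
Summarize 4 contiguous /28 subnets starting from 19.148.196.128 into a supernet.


Original prefix: /28
Number of subnets: 4 = 2^2
New prefix = 28 - 2 = 26
Supernet: 19.148.196.128/26


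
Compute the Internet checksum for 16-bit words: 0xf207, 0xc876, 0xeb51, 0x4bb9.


Sum all words (with carry folding):
+ 0xf207 = 0xf207
+ 0xc876 = 0xba7e
+ 0xeb51 = 0xa5d0
+ 0x4bb9 = 0xf189
One's complement: ~0xf189
Checksum = 0x0e76


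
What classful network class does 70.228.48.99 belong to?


First octet: 70
Binary: 01000110
0xxxxxxx -> Class A (1-126)
Class A, default mask 255.0.0.0 (/8)


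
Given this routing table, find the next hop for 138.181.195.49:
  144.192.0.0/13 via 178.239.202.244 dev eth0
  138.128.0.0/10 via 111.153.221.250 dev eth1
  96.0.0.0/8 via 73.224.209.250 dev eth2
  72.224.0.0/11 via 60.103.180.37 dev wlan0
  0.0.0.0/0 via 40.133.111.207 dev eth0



Longest prefix match for 138.181.195.49:
  /13 144.192.0.0: no
  /10 138.128.0.0: MATCH
  /8 96.0.0.0: no
  /11 72.224.0.0: no
  /0 0.0.0.0: MATCH
Selected: next-hop 111.153.221.250 via eth1 (matched /10)


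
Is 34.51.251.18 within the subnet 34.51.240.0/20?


Subnet network: 34.51.240.0
Test IP AND mask: 34.51.240.0
Yes, 34.51.251.18 is in 34.51.240.0/20


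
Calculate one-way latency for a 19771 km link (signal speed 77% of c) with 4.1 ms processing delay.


Speed = 0.77 * 3e5 km/s = 231000 km/s
Propagation delay = 19771 / 231000 = 0.0856 s = 85.5887 ms
Processing delay = 4.1 ms
Total one-way latency = 89.6887 ms


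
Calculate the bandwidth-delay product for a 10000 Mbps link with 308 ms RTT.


BDP = bandwidth * RTT
= 10000 Mbps * 308 ms
= 10000 * 1e6 * 308 / 1000 bits
= 3080000000 bits
= 385000000 bytes
= 375976.5625 KB
BDP = 3080000000 bits (385000000 bytes)


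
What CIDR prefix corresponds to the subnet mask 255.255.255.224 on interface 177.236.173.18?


Binary: 11111111.11111111.11111111.11100000
Count leading 1s
Prefix: /27


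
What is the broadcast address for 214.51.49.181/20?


Network: 214.51.48.0/20
Host bits = 12
Set all host bits to 1:
Broadcast: 214.51.63.255


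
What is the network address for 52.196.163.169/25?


IP:   00110100.11000100.10100011.10101001
Mask: 11111111.11111111.11111111.10000000
AND operation:
Net:  00110100.11000100.10100011.10000000
Network: 52.196.163.128/25


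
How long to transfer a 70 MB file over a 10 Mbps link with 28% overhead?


Effective throughput = 10 * (1 - 28/100) = 7.2 Mbps
File size in Mb = 70 * 8 = 560 Mb
Time = 560 / 7.2
Time = 77.7778 seconds


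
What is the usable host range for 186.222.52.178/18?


Network: 186.222.0.0
Broadcast: 186.222.63.255
First usable = network + 1
Last usable = broadcast - 1
Range: 186.222.0.1 to 186.222.63.254


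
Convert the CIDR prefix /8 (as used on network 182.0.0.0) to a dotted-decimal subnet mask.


/8 means 8 network bits, 24 host bits
Binary: 11111111000000000000000000000000
Mask: 255.0.0.0


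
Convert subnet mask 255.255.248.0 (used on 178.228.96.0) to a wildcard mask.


Subnet mask: 255.255.248.0
Wildcard = 255.255.255.255 - subnet mask
255 - 255 = 0
255 - 255 = 0
255 - 248 = 7
255 - 0 = 255
Wildcard: 0.0.7.255


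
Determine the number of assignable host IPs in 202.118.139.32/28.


Host bits = 32 - 28 = 4
Total addresses = 2^4 = 16
Usable = total - 2 (network and broadcast)
Usable hosts: 14


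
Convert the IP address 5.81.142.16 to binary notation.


5 = 00000101
81 = 01010001
142 = 10001110
16 = 00010000
Binary: 00000101.01010001.10001110.00010000


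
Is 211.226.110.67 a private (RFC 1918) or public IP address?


RFC 1918 private ranges:
  10.0.0.0/8 (10.0.0.0 - 10.255.255.255)
  172.16.0.0/12 (172.16.0.0 - 172.31.255.255)
  192.168.0.0/16 (192.168.0.0 - 192.168.255.255)
Public (not in any RFC 1918 range)


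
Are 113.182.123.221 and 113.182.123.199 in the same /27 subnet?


Mask: 255.255.255.224
113.182.123.221 AND mask = 113.182.123.192
113.182.123.199 AND mask = 113.182.123.192
Yes, same subnet (113.182.123.192)


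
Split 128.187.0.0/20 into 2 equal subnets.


New prefix = 20 + 1 = 21
Each subnet has 2048 addresses
  128.187.0.0/21
  128.187.8.0/21
Subnets: 128.187.0.0/21, 128.187.8.0/21


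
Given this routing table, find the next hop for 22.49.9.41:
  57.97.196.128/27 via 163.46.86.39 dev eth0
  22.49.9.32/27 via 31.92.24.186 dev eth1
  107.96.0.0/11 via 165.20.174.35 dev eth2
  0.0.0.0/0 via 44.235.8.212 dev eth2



Longest prefix match for 22.49.9.41:
  /27 57.97.196.128: no
  /27 22.49.9.32: MATCH
  /11 107.96.0.0: no
  /0 0.0.0.0: MATCH
Selected: next-hop 31.92.24.186 via eth1 (matched /27)


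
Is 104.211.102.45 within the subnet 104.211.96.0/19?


Subnet network: 104.211.96.0
Test IP AND mask: 104.211.96.0
Yes, 104.211.102.45 is in 104.211.96.0/19


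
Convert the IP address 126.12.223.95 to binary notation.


126 = 01111110
12 = 00001100
223 = 11011111
95 = 01011111
Binary: 01111110.00001100.11011111.01011111


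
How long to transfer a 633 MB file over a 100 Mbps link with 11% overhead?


Effective throughput = 100 * (1 - 11/100) = 89 Mbps
File size in Mb = 633 * 8 = 5064 Mb
Time = 5064 / 89
Time = 56.8989 seconds


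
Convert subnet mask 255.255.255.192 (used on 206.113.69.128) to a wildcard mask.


Subnet mask: 255.255.255.192
Wildcard = 255.255.255.255 - subnet mask
255 - 255 = 0
255 - 255 = 0
255 - 255 = 0
255 - 192 = 63
Wildcard: 0.0.0.63


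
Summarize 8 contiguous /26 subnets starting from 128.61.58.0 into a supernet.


Original prefix: /26
Number of subnets: 8 = 2^3
New prefix = 26 - 3 = 23
Supernet: 128.61.58.0/23


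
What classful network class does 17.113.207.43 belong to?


First octet: 17
Binary: 00010001
0xxxxxxx -> Class A (1-126)
Class A, default mask 255.0.0.0 (/8)


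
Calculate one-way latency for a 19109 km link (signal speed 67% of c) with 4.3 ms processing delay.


Speed = 0.67 * 3e5 km/s = 201000 km/s
Propagation delay = 19109 / 201000 = 0.0951 s = 95.0697 ms
Processing delay = 4.3 ms
Total one-way latency = 99.3697 ms


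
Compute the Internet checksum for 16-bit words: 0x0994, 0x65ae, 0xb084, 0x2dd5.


Sum all words (with carry folding):
+ 0x0994 = 0x0994
+ 0x65ae = 0x6f42
+ 0xb084 = 0x1fc7
+ 0x2dd5 = 0x4d9c
One's complement: ~0x4d9c
Checksum = 0xb263


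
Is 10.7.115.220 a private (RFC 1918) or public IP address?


RFC 1918 private ranges:
  10.0.0.0/8 (10.0.0.0 - 10.255.255.255)
  172.16.0.0/12 (172.16.0.0 - 172.31.255.255)
  192.168.0.0/16 (192.168.0.0 - 192.168.255.255)
Private (in 10.0.0.0/8)


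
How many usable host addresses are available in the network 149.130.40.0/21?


Host bits = 32 - 21 = 11
Total addresses = 2^11 = 2048
Usable = total - 2 (network and broadcast)
Usable hosts: 2046


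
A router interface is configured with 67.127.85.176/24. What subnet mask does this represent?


/24 means 24 network bits, 8 host bits
Binary: 11111111111111111111111100000000
Mask: 255.255.255.0


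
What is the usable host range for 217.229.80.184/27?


Network: 217.229.80.160
Broadcast: 217.229.80.191
First usable = network + 1
Last usable = broadcast - 1
Range: 217.229.80.161 to 217.229.80.190


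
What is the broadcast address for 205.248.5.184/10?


Network: 205.192.0.0/10
Host bits = 22
Set all host bits to 1:
Broadcast: 205.255.255.255


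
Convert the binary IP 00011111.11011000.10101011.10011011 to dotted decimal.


00011111 = 31
11011000 = 216
10101011 = 171
10011011 = 155
IP: 31.216.171.155


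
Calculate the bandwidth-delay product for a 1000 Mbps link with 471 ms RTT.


BDP = bandwidth * RTT
= 1000 Mbps * 471 ms
= 1000 * 1e6 * 471 / 1000 bits
= 471000000 bits
= 58875000 bytes
= 57495.1172 KB
BDP = 471000000 bits (58875000 bytes)


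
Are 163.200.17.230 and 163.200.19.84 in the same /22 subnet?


Mask: 255.255.252.0
163.200.17.230 AND mask = 163.200.16.0
163.200.19.84 AND mask = 163.200.16.0
Yes, same subnet (163.200.16.0)


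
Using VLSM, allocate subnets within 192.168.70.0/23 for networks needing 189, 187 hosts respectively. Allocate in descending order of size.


189 hosts -> /24 (254 usable): 192.168.70.0/24
187 hosts -> /24 (254 usable): 192.168.71.0/24
Allocation: 192.168.70.0/24 (189 hosts, 254 usable); 192.168.71.0/24 (187 hosts, 254 usable)


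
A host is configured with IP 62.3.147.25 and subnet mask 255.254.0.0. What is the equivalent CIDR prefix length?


Binary: 11111111.11111110.00000000.00000000
Count leading 1s
Prefix: /15


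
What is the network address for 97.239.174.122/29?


IP:   01100001.11101111.10101110.01111010
Mask: 11111111.11111111.11111111.11111000
AND operation:
Net:  01100001.11101111.10101110.01111000
Network: 97.239.174.120/29


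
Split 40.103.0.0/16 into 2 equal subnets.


New prefix = 16 + 1 = 17
Each subnet has 32768 addresses
  40.103.0.0/17
  40.103.128.0/17
Subnets: 40.103.0.0/17, 40.103.128.0/17


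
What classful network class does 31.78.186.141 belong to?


First octet: 31
Binary: 00011111
0xxxxxxx -> Class A (1-126)
Class A, default mask 255.0.0.0 (/8)


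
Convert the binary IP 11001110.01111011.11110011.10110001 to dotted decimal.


11001110 = 206
01111011 = 123
11110011 = 243
10110001 = 177
IP: 206.123.243.177


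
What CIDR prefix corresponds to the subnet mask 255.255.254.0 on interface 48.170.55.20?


Binary: 11111111.11111111.11111110.00000000
Count leading 1s
Prefix: /23


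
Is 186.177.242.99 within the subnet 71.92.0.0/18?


Subnet network: 71.92.0.0
Test IP AND mask: 186.177.192.0
No, 186.177.242.99 is not in 71.92.0.0/18


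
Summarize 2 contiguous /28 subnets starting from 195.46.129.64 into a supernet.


Original prefix: /28
Number of subnets: 2 = 2^1
New prefix = 28 - 1 = 27
Supernet: 195.46.129.64/27


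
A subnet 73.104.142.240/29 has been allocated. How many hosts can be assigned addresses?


Host bits = 32 - 29 = 3
Total addresses = 2^3 = 8
Usable = total - 2 (network and broadcast)
Usable hosts: 6


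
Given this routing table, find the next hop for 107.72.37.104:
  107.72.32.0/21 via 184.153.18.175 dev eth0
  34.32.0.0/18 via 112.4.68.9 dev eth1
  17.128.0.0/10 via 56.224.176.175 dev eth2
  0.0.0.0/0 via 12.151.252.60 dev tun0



Longest prefix match for 107.72.37.104:
  /21 107.72.32.0: MATCH
  /18 34.32.0.0: no
  /10 17.128.0.0: no
  /0 0.0.0.0: MATCH
Selected: next-hop 184.153.18.175 via eth0 (matched /21)


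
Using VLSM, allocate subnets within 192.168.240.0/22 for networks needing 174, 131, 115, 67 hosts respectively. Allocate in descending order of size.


174 hosts -> /24 (254 usable): 192.168.240.0/24
131 hosts -> /24 (254 usable): 192.168.241.0/24
115 hosts -> /25 (126 usable): 192.168.242.0/25
67 hosts -> /25 (126 usable): 192.168.242.128/25
Allocation: 192.168.240.0/24 (174 hosts, 254 usable); 192.168.241.0/24 (131 hosts, 254 usable); 192.168.242.0/25 (115 hosts, 126 usable); 192.168.242.128/25 (67 hosts, 126 usable)


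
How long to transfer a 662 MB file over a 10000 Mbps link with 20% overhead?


Effective throughput = 10000 * (1 - 20/100) = 8000 Mbps
File size in Mb = 662 * 8 = 5296 Mb
Time = 5296 / 8000
Time = 0.662 seconds


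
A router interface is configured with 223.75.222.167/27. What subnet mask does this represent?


/27 means 27 network bits, 5 host bits
Binary: 11111111111111111111111111100000
Mask: 255.255.255.224


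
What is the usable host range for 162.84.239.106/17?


Network: 162.84.128.0
Broadcast: 162.84.255.255
First usable = network + 1
Last usable = broadcast - 1
Range: 162.84.128.1 to 162.84.255.254


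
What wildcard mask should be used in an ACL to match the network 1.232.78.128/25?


Subnet mask: 255.255.255.128
Wildcard = 255.255.255.255 - subnet mask
255 - 255 = 0
255 - 255 = 0
255 - 255 = 0
255 - 128 = 127
Wildcard: 0.0.0.127


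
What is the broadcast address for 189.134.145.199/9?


Network: 189.128.0.0/9
Host bits = 23
Set all host bits to 1:
Broadcast: 189.255.255.255


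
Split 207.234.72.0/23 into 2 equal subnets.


New prefix = 23 + 1 = 24
Each subnet has 256 addresses
  207.234.72.0/24
  207.234.73.0/24
Subnets: 207.234.72.0/24, 207.234.73.0/24


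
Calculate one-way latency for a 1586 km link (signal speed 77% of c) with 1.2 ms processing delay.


Speed = 0.77 * 3e5 km/s = 231000 km/s
Propagation delay = 1586 / 231000 = 0.0069 s = 6.8658 ms
Processing delay = 1.2 ms
Total one-way latency = 8.0658 ms


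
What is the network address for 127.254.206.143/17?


IP:   01111111.11111110.11001110.10001111
Mask: 11111111.11111111.10000000.00000000
AND operation:
Net:  01111111.11111110.10000000.00000000
Network: 127.254.128.0/17


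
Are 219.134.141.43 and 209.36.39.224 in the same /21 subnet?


Mask: 255.255.248.0
219.134.141.43 AND mask = 219.134.136.0
209.36.39.224 AND mask = 209.36.32.0
No, different subnets (219.134.136.0 vs 209.36.32.0)


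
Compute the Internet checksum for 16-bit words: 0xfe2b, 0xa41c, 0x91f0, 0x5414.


Sum all words (with carry folding):
+ 0xfe2b = 0xfe2b
+ 0xa41c = 0xa248
+ 0x91f0 = 0x3439
+ 0x5414 = 0x884d
One's complement: ~0x884d
Checksum = 0x77b2


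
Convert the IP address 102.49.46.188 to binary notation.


102 = 01100110
49 = 00110001
46 = 00101110
188 = 10111100
Binary: 01100110.00110001.00101110.10111100


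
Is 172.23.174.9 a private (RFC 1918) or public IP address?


RFC 1918 private ranges:
  10.0.0.0/8 (10.0.0.0 - 10.255.255.255)
  172.16.0.0/12 (172.16.0.0 - 172.31.255.255)
  192.168.0.0/16 (192.168.0.0 - 192.168.255.255)
Private (in 172.16.0.0/12)


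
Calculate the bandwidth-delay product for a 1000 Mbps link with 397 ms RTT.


BDP = bandwidth * RTT
= 1000 Mbps * 397 ms
= 1000 * 1e6 * 397 / 1000 bits
= 397000000 bits
= 49625000 bytes
= 48461.9141 KB
BDP = 397000000 bits (49625000 bytes)


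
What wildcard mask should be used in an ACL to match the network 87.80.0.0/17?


Subnet mask: 255.255.128.0
Wildcard = 255.255.255.255 - subnet mask
255 - 255 = 0
255 - 255 = 0
255 - 128 = 127
255 - 0 = 255
Wildcard: 0.0.127.255


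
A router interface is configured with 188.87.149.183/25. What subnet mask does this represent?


/25 means 25 network bits, 7 host bits
Binary: 11111111111111111111111110000000
Mask: 255.255.255.128


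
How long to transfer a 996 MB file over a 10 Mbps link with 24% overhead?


Effective throughput = 10 * (1 - 24/100) = 7.6 Mbps
File size in Mb = 996 * 8 = 7968 Mb
Time = 7968 / 7.6
Time = 1048.4211 seconds


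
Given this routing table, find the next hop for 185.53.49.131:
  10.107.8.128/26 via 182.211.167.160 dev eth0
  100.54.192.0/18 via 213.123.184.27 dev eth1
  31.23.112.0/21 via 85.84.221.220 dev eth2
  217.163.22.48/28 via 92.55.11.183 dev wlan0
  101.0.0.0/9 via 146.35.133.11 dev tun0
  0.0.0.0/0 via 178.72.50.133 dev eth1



Longest prefix match for 185.53.49.131:
  /26 10.107.8.128: no
  /18 100.54.192.0: no
  /21 31.23.112.0: no
  /28 217.163.22.48: no
  /9 101.0.0.0: no
  /0 0.0.0.0: MATCH
Selected: next-hop 178.72.50.133 via eth1 (matched /0)


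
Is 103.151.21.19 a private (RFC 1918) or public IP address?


RFC 1918 private ranges:
  10.0.0.0/8 (10.0.0.0 - 10.255.255.255)
  172.16.0.0/12 (172.16.0.0 - 172.31.255.255)
  192.168.0.0/16 (192.168.0.0 - 192.168.255.255)
Public (not in any RFC 1918 range)


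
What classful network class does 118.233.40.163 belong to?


First octet: 118
Binary: 01110110
0xxxxxxx -> Class A (1-126)
Class A, default mask 255.0.0.0 (/8)


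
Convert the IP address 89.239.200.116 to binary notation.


89 = 01011001
239 = 11101111
200 = 11001000
116 = 01110100
Binary: 01011001.11101111.11001000.01110100


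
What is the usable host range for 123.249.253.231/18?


Network: 123.249.192.0
Broadcast: 123.249.255.255
First usable = network + 1
Last usable = broadcast - 1
Range: 123.249.192.1 to 123.249.255.254


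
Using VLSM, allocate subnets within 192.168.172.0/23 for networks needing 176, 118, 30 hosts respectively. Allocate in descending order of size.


176 hosts -> /24 (254 usable): 192.168.172.0/24
118 hosts -> /25 (126 usable): 192.168.173.0/25
30 hosts -> /27 (30 usable): 192.168.173.128/27
Allocation: 192.168.172.0/24 (176 hosts, 254 usable); 192.168.173.0/25 (118 hosts, 126 usable); 192.168.173.128/27 (30 hosts, 30 usable)


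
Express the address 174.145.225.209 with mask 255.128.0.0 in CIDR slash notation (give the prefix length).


Binary: 11111111.10000000.00000000.00000000
Count leading 1s
Prefix: /9


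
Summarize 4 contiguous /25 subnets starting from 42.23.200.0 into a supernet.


Original prefix: /25
Number of subnets: 4 = 2^2
New prefix = 25 - 2 = 23
Supernet: 42.23.200.0/23


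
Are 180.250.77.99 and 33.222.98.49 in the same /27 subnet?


Mask: 255.255.255.224
180.250.77.99 AND mask = 180.250.77.96
33.222.98.49 AND mask = 33.222.98.32
No, different subnets (180.250.77.96 vs 33.222.98.32)


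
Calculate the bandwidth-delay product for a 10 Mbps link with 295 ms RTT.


BDP = bandwidth * RTT
= 10 Mbps * 295 ms
= 10 * 1e6 * 295 / 1000 bits
= 2950000 bits
= 368750 bytes
= 360.1074 KB
BDP = 2950000 bits (368750 bytes)


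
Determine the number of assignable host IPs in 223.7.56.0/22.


Host bits = 32 - 22 = 10
Total addresses = 2^10 = 1024
Usable = total - 2 (network and broadcast)
Usable hosts: 1022


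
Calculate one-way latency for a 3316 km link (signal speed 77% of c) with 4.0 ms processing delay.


Speed = 0.77 * 3e5 km/s = 231000 km/s
Propagation delay = 3316 / 231000 = 0.0144 s = 14.355 ms
Processing delay = 4.0 ms
Total one-way latency = 18.355 ms


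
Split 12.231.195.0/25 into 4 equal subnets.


New prefix = 25 + 2 = 27
Each subnet has 32 addresses
  12.231.195.0/27
  12.231.195.32/27
  12.231.195.64/27
  12.231.195.96/27
Subnets: 12.231.195.0/27, 12.231.195.32/27, 12.231.195.64/27, 12.231.195.96/27


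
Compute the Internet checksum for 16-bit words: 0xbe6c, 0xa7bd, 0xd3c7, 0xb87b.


Sum all words (with carry folding):
+ 0xbe6c = 0xbe6c
+ 0xa7bd = 0x662a
+ 0xd3c7 = 0x39f2
+ 0xb87b = 0xf26d
One's complement: ~0xf26d
Checksum = 0x0d92


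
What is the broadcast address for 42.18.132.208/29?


Network: 42.18.132.208/29
Host bits = 3
Set all host bits to 1:
Broadcast: 42.18.132.215


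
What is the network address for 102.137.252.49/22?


IP:   01100110.10001001.11111100.00110001
Mask: 11111111.11111111.11111100.00000000
AND operation:
Net:  01100110.10001001.11111100.00000000
Network: 102.137.252.0/22


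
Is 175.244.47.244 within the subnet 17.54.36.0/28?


Subnet network: 17.54.36.0
Test IP AND mask: 175.244.47.240
No, 175.244.47.244 is not in 17.54.36.0/28


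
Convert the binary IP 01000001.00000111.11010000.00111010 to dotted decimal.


01000001 = 65
00000111 = 7
11010000 = 208
00111010 = 58
IP: 65.7.208.58


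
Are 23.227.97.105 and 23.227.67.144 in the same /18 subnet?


Mask: 255.255.192.0
23.227.97.105 AND mask = 23.227.64.0
23.227.67.144 AND mask = 23.227.64.0
Yes, same subnet (23.227.64.0)


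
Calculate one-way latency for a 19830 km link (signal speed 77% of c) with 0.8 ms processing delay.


Speed = 0.77 * 3e5 km/s = 231000 km/s
Propagation delay = 19830 / 231000 = 0.0858 s = 85.8442 ms
Processing delay = 0.8 ms
Total one-way latency = 86.6442 ms


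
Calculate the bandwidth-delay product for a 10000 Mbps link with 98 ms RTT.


BDP = bandwidth * RTT
= 10000 Mbps * 98 ms
= 10000 * 1e6 * 98 / 1000 bits
= 980000000 bits
= 122500000 bytes
= 119628.9062 KB
BDP = 980000000 bits (122500000 bytes)


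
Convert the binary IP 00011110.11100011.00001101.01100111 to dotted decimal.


00011110 = 30
11100011 = 227
00001101 = 13
01100111 = 103
IP: 30.227.13.103
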